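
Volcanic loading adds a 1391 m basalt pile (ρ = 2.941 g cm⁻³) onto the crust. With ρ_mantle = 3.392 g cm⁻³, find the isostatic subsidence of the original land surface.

1210 m

Subaerial loading: s = t ρ_load / ρ_m.
s = 1391 m × 2.941/3.392 = 1210 m.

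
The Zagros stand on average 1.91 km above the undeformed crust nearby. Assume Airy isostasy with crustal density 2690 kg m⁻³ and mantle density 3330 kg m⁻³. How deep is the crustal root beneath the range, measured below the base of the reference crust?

8.03 km

For local isostatic compensation: the weight of the topography is balanced by the buoyancy of the root, ρ_c h = (ρ_m − ρ_c) r.
r = h · ρ_c / (ρ_m − ρ_c) = 1.91 km × 2690 / (3330 − 2690) = 8.03 km.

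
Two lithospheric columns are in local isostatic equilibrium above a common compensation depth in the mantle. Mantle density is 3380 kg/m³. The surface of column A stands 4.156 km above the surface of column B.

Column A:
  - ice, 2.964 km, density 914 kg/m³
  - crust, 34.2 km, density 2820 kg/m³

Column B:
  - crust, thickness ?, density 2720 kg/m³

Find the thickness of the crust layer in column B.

Take the compensation level at the base of the deeper column (depth z_c below the surface of column A) and equate Σ ρ_i t_i down to z_c; mantle fills any gap and the z_c terms cancel.
Column A: 2.964×914 + 34.2×2820 + (z_c − 37.164)×3380
Column B: 4.156×0 + x×2720 + (z_c − 4.156 − 0 − x)×3380
The z_c×3380 term appears on both sides and cancels. Collect the known terms of each column as K = Σ(ρt)_known − 3380 × (depth of known layers): K_A = 99153.096 − 3380×37.164 = −26461.224; K_B = 0 − 3380×(4.156 + 0) = −14047.28.
Balance: K_A = K_B − x×(3380 − 2720), so x = (K_B − K_A)/(3380 − 2720) = 12413.9/660 = 18.8 km.

18.8 km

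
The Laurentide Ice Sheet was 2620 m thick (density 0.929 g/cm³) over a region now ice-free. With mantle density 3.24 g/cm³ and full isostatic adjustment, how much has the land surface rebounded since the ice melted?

Removing the load lets mantle flow back in; uplift u satisfies ρ_ice t = ρ_m u.
u = t ρ_ice/ρ_m = 2620 m × 0.929/3.24 = 751 m.

751 m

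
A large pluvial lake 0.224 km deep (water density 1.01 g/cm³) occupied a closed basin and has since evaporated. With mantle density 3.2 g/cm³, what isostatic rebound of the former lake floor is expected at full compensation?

0.0707 km

u = d ρ_w/ρ_m = 0.224 km × 1.01/3.2 = 0.0707 km.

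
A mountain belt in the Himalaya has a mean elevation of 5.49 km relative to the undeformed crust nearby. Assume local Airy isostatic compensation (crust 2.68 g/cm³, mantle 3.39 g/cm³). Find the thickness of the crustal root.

Equating mass per unit area of the two columns: the weight of the topography is balanced by the buoyancy of the root, ρ_c h = (ρ_m − ρ_c) r.
r = h · ρ_c / (ρ_m − ρ_c) = 5.49 km × 2.68 / (3.39 − 2.68) = 20.7 km.

20.7 km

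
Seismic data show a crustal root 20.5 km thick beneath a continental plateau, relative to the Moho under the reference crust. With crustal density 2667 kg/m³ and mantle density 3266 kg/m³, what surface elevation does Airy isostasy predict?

Isostatic balance requires: ρ_c h = (ρ_m − ρ_c) r.
h = r (ρ_m − ρ_c) / ρ_c = 20.5 km × (3266 − 2667) / 2667 = 4.6 km.

4.6 km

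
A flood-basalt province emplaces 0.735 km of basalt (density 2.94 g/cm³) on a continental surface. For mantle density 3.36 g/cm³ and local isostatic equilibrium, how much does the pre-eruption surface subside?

Subaerial loading: s = t ρ_load / ρ_m.
s = 0.735 km × 2.94/3.36 = 0.643 km.

0.643 km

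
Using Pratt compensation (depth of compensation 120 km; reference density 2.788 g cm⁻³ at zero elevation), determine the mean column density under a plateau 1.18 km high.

Pratt balance: ρ_ref D = ρ (D + h).
ρ = ρ_ref D/(D + h) = 2.788 × 120 km/(120 km + 1.18 km) = 2.76 g cm⁻³.

2.76 g cm⁻³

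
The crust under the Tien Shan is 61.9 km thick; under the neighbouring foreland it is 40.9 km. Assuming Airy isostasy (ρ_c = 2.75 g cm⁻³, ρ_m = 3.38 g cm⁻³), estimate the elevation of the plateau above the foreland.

Excess crust Δ = 61.9 km − 40.9 km = 21 km, split between elevation h and root r with h + r = Δ.
Airy balance ρ_c h = (ρ_m − ρ_c) r gives r = h ρ_c/(ρ_m − ρ_c), so h (1 + ρ_c/(ρ_m − ρ_c)) = Δ, i.e. h = Δ (ρ_m − ρ_c)/ρ_m.
h = 21 km × 0.63/3.38 = 3.91 km.

3.91 km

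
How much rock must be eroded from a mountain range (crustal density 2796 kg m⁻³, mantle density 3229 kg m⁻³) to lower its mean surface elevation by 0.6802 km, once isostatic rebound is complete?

Net drop Δ = e − u = e − e ρ_c/ρ_m = e (ρ_m − ρ_c)/ρ_m.
e = Δ ρ_m/(ρ_m − ρ_c) = 0.6802 km × 3229/433 = 5.07 km.

5.07 km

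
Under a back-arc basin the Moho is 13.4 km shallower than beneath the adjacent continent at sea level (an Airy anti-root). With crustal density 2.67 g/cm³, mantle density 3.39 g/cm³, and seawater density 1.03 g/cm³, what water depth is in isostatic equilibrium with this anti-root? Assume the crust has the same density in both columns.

Replacing a thickness d of crust by seawater at the top must be balanced by replacing crust with mantle at the base: d (ρ_c − ρ_w) = a (ρ_m − ρ_c).
d = a (ρ_m − ρ_c)/(ρ_c − ρ_w) = 13.4 km × 0.72/1.64 = 5.88 km.

5.88 km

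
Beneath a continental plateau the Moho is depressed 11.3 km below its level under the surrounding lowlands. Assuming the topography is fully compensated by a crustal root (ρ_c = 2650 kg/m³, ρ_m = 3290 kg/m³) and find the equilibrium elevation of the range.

Balancing pressure at the compensation depth: ρ_c h = (ρ_m − ρ_c) r.
h = r (ρ_m − ρ_c) / ρ_c = 11.3 km × (3290 − 2650) / 2650 = 2.73 km.

2.73 km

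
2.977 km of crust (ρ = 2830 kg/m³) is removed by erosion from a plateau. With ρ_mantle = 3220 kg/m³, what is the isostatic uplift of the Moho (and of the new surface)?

2.62 km

Unloading: uplift u = e ρ_c/ρ_m = 2.977 km × 2830/3220 = 2.62 km.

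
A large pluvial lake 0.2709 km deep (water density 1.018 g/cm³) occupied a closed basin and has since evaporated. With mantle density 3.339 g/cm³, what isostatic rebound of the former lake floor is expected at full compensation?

u = d ρ_w/ρ_m = 0.2709 km × 1.018/3.339 = 0.0826 km.

0.0826 km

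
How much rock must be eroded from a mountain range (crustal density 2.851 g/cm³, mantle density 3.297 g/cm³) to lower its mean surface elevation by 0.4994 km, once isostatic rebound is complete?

3.69 km

Net drop Δ = e − u = e − e ρ_c/ρ_m = e (ρ_m − ρ_c)/ρ_m.
e = Δ ρ_m/(ρ_m − ρ_c) = 0.4994 km × 3.297/0.446 = 3.69 km.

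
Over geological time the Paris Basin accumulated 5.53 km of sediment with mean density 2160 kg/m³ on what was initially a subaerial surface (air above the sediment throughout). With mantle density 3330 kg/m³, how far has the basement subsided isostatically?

3.59 km

Subaerial load: s = t ρ_sed / ρ_m = 5.53 km × 2160/3330 = 3.59 km.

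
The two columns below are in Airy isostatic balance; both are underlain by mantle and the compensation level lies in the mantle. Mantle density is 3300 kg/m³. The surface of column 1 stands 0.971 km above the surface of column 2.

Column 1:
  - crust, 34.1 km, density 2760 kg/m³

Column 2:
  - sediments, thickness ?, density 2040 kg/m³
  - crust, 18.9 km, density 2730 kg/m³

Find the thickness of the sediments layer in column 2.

3.52 km

Take the compensation level at the base of the deeper column (depth z_c below the surface of column 1) and equate Σ ρ_i t_i down to z_c; mantle fills any gap and the z_c terms cancel.
Column 1: 34.1×2760 + (z_c − 34.1)×3300
Column 2: 0.971×0 + x×2040 + 18.9×2730 + (z_c − 0.971 − 18.9 − x)×3300
The z_c×3300 term appears on both sides and cancels. Collect the known terms of each column as K = Σ(ρt)_known − 3300 × (depth of known layers): K_1 = 94116 − 3300×34.1 = −18414; K_2 = 51597 − 3300×(0.971 + 18.9) = −13977.3.
Balance: K_1 = K_2 − x×(3300 − 2040), so x = (K_2 − K_1)/(3300 − 2040) = 4436.7/1260 = 3.52 km.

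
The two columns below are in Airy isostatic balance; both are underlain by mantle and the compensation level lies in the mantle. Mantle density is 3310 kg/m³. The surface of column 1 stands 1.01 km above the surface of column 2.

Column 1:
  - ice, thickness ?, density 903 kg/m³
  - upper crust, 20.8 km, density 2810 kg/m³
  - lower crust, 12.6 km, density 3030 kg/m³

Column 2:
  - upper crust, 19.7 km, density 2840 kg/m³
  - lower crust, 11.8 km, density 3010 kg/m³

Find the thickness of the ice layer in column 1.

Take the compensation level at the base of the deeper column (depth z_c below the surface of column 1) and equate Σ ρ_i t_i down to z_c; mantle fills any gap and the z_c terms cancel.
Column 1: x×903 + 20.8×2810 + 12.6×3030 + (z_c − 33.4 − x)×3310
Column 2: 1.01×0 + 19.7×2840 + 11.8×3010 + (z_c − 1.01 − 31.5)×3310
The z_c×3310 term appears on both sides and cancels. Collect the known terms of each column as K = Σ(ρt)_known − 3310 × (depth of known layers): K_1 = 96626 − 3310×33.4 = −13928; K_2 = 91466 − 3310×(1.01 + 31.5) = −16142.1.
Balance: K_1 − x×(3310 − 903) = K_2, so x = (K_1 − K_2)/(3310 − 903) = 2214.1/2407 = 0.92 km.

0.92 km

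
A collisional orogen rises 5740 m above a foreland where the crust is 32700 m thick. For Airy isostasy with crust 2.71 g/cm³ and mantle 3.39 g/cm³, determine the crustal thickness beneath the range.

61300 m

Root depth r = h ρ_c / (ρ_m − ρ_c) = 5740 m × 2.71 / 0.68 = 22880 m.
Total thickness = T + h + r = 32700 m + 5740 m + 22880 m = 61300 m.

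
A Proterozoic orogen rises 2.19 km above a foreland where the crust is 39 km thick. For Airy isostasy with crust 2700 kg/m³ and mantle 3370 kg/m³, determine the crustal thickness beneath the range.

50 km

Root depth r = h ρ_c / (ρ_m − ρ_c) = 2.19 km × 2700 / 670 = 8.825 km.
Total thickness = T + h + r = 39 km + 2.19 km + 8.825 km = 50 km.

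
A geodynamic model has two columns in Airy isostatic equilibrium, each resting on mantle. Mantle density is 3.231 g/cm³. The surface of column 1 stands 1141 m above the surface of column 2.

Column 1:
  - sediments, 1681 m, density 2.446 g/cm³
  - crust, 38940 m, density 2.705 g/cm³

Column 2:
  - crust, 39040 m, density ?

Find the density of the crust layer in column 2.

Take the compensation level at the base of the deeper column (depth z_c below the surface of column 1) and equate Σ ρ_i t_i down to z_c; mantle fills any gap and the z_c terms cancel.
Column 1: 1681×2.446 + 38940×2.705 + (z_c − 40621)×3.231
Column 2: 1141×0 + 39040×ρ + (z_c − 1141 − 39040)×3.231
The z_c×3.231 term appears on both sides and cancels. Collect the known terms of each column as K = Σ(ρt)_known − 3.231 × (depth of known layers): K_1 = 109444.426 − 3.231×40621 = −21802.025; K_2 = 0 − 3.231×(1141 + 39040) = −129824.811.
Balance: K_1 = K_2 + 39040×ρ, so ρ = (K_1 − K_2)/39040 = 108023/39040 = 2.77 g/cm³.

2.77 g/cm³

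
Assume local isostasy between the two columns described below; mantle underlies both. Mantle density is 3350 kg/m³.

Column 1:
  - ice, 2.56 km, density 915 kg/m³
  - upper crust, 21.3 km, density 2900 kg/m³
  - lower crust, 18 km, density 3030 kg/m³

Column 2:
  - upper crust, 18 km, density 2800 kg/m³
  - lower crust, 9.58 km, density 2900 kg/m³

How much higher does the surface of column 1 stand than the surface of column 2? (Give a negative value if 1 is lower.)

2.2 km

For any compensation level in the mantle, the mantle terms cancel and isostasy reduces to e = (Σt_1 − Σt_2) − (Σ(ρt)_1 − Σ(ρt)_2) / ρ_m.
Σt_1 = 41.86 km; Σt_2 = 27.58 km; Σ(ρt)_1 = 118652.4; Σ(ρt)_2 = 78182 (in km·kg/m³).
e = (41.86 − 27.58) − (118652.4 − 78182) / 3350 = 2.2 km.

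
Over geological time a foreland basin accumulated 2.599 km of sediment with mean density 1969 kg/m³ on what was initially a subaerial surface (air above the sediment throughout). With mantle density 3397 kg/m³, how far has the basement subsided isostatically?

1.51 km

Subaerial load: s = t ρ_sed / ρ_m = 2.599 km × 1969/3397 = 1.51 km.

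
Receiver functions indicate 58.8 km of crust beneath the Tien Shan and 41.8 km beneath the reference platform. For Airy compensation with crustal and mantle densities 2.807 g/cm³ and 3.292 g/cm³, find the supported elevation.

Excess crust Δ = 58.8 km − 41.8 km = 17 km, split between elevation h and root r with h + r = Δ.
Airy balance ρ_c h = (ρ_m − ρ_c) r gives r = h ρ_c/(ρ_m − ρ_c), so h (1 + ρ_c/(ρ_m − ρ_c)) = Δ, i.e. h = Δ (ρ_m − ρ_c)/ρ_m.
h = 17 km × 0.485/3.292 = 2.5 km.

2.5 km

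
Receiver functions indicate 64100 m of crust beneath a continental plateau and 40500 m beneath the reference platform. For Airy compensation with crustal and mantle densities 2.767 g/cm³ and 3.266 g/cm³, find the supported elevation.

Excess crust Δ = 64100 m − 40500 m = 23600 m, split between elevation h and root r with h + r = Δ.
Airy balance ρ_c h = (ρ_m − ρ_c) r gives r = h ρ_c/(ρ_m − ρ_c), so h (1 + ρ_c/(ρ_m − ρ_c)) = Δ, i.e. h = Δ (ρ_m − ρ_c)/ρ_m.
h = 23600 m × 0.499/3.266 = 3610 m.

3610 m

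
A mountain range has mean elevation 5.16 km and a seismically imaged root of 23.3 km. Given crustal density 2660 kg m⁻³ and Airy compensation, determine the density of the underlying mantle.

Airy balance: ρ_c h = (ρ_m − ρ_c) r → ρ_m = ρ_c (1 + h/r).
ρ_m = 2660 × (1 + 5.16 km/23.3 km) = 3250 kg m⁻³.

3250 kg m⁻³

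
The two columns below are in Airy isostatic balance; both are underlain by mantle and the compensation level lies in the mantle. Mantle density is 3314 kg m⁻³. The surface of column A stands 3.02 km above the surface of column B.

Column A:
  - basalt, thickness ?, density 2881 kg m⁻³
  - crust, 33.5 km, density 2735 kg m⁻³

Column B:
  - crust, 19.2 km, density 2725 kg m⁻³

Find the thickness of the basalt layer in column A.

4.44 km

Take the compensation level at the base of the deeper column (depth z_c below the surface of column A) and equate Σ ρ_i t_i down to z_c; mantle fills any gap and the z_c terms cancel.
Column A: x×2881 + 33.5×2735 + (z_c − 33.5 − x)×3314
Column B: 3.02×0 + 19.2×2725 + (z_c − 3.02 − 19.2)×3314
The z_c×3314 term appears on both sides and cancels. Collect the known terms of each column as K = Σ(ρt)_known − 3314 × (depth of known layers): K_A = 91622.5 − 3314×33.5 = −19396.5; K_B = 52320 − 3314×(3.02 + 19.2) = −21317.08.
Balance: K_A − x×(3314 − 2881) = K_B, so x = (K_A − K_B)/(3314 − 2881) = 1920.58/433 = 4.44 km.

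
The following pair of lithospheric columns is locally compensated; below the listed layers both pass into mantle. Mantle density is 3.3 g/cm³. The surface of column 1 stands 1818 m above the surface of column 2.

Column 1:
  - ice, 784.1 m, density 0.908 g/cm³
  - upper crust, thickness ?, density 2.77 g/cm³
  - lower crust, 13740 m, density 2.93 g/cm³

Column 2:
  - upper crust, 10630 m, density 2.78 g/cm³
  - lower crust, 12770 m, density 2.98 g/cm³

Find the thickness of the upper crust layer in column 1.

16300 m

Take the compensation level at the base of the deeper column (depth z_c below the surface of column 1) and equate Σ ρ_i t_i down to z_c; mantle fills any gap and the z_c terms cancel.
Column 1: 784.1×0.908 + x×2.77 + 13740×2.93 + (z_c − 14524.1 − x)×3.3
Column 2: 1818×0 + 10630×2.78 + 12770×2.98 + (z_c − 1818 − 23400)×3.3
The z_c×3.3 term appears on both sides and cancels. Collect the known terms of each column as K = Σ(ρt)_known − 3.3 × (depth of known layers): K_1 = 40970.1628 − 3.3×14524.1 = −6959.3672; K_2 = 67606 − 3.3×(1818 + 23400) = −15613.4.
Balance: K_1 − x×(3.3 − 2.77) = K_2, so x = (K_1 − K_2)/(3.3 − 2.77) = 8654.03/0.53 = 16300 m.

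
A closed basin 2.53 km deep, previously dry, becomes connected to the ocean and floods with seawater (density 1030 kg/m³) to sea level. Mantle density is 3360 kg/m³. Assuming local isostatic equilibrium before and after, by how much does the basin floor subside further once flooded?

1.12 km

After flooding the water column is d + s deep. Its weight must equal the weight of mantle displaced by the extra subsidence s: (d + s) ρ_w = s ρ_m.
s = d ρ_w / (ρ_m − ρ_w) = 2.53 km × 1030/(3360 − 1030) = 1.12 km.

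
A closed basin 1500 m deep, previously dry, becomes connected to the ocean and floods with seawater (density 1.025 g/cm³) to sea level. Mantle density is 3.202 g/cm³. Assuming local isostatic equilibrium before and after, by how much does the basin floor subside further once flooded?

706 m

After flooding the water column is d + s deep. Its weight must equal the weight of mantle displaced by the extra subsidence s: (d + s) ρ_w = s ρ_m.
s = d ρ_w / (ρ_m − ρ_w) = 1500 m × 1.025/(3.202 − 1.025) = 706 m.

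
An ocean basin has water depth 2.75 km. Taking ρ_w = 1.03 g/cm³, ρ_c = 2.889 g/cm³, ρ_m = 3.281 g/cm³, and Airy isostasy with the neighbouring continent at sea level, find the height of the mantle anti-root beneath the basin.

13 km

Equating mass per unit area of the two columns: replacing crust with seawater at the top is compensated by replacing crust with mantle at the base: d (ρ_c − ρ_w) = a (ρ_m − ρ_c).
a = d (ρ_c − ρ_w)/(ρ_m − ρ_c) = 2.75 km × 1.859/0.392 = 13 km.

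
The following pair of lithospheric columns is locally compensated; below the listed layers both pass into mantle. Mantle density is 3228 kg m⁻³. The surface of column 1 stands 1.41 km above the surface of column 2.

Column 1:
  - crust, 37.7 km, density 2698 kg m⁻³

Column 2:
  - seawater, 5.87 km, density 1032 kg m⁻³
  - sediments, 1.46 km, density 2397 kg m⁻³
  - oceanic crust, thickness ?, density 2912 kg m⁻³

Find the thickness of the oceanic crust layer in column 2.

4.2 km

Take the compensation level at the base of the deeper column (depth z_c below the surface of column 1) and equate Σ ρ_i t_i down to z_c; mantle fills any gap and the z_c terms cancel.
Column 1: 37.7×2698 + (z_c − 37.7)×3228
Column 2: 1.41×0 + 5.87×1032 + 1.46×2397 + x×2912 + (z_c − 1.41 − 7.33 − x)×3228
The z_c×3228 term appears on both sides and cancels. Collect the known terms of each column as K = Σ(ρt)_known − 3228 × (depth of known layers): K_1 = 101714.6 − 3228×37.7 = −19981; K_2 = 9557.46 − 3228×(1.41 + 7.33) = −18655.26.
Balance: K_1 = K_2 − x×(3228 − 2912), so x = (K_2 − K_1)/(3228 − 2912) = 1325.74/316 = 4.2 km.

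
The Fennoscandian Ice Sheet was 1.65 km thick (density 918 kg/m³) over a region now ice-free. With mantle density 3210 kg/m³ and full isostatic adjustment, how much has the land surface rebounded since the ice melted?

0.472 km

Removing the load lets mantle flow back in; uplift u satisfies ρ_ice t = ρ_m u.
u = t ρ_ice/ρ_m = 1.65 km × 918/3210 = 0.472 km.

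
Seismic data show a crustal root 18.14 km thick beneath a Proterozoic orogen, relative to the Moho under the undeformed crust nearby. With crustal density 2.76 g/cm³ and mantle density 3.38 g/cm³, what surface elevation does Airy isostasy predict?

Isostatic balance requires: ρ_c h = (ρ_m − ρ_c) r.
h = r (ρ_m − ρ_c) / ρ_c = 18.14 km × (3.38 − 2.76) / 2.76 = 4.07 km.

4.07 km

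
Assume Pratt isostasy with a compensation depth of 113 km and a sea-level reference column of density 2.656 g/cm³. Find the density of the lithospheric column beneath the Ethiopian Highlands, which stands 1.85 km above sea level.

Pratt balance: ρ_ref D = ρ (D + h).
ρ = ρ_ref D/(D + h) = 2.656 × 113 km/(113 km + 1.85 km) = 2.61 g/cm³.

2.61 g/cm³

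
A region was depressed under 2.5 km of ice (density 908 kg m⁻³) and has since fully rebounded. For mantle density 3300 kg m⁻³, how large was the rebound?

Removing the load lets mantle flow back in; uplift u satisfies ρ_ice t = ρ_m u.
u = t ρ_ice/ρ_m = 2.5 km × 908/3300 = 0.688 km.

0.688 km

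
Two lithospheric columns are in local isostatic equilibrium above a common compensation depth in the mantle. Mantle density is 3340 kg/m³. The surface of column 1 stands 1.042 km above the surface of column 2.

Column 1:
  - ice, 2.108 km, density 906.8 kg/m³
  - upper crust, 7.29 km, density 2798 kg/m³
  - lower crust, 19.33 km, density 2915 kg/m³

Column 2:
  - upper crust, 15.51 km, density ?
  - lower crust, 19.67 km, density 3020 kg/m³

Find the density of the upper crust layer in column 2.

Take the compensation level at the base of the deeper column (depth z_c below the surface of column 1) and equate Σ ρ_i t_i down to z_c; mantle fills any gap and the z_c terms cancel.
Column 1: 2.108×906.8 + 7.29×2798 + 19.33×2915 + (z_c − 28.728)×3340
Column 2: 1.042×0 + 15.51×ρ + 19.67×3020 + (z_c − 1.042 − 35.18)×3340
The z_c×3340 term appears on both sides and cancels. Collect the known terms of each column as K = Σ(ρt)_known − 3340 × (depth of known layers): K_1 = 78655.9044 − 3340×28.728 = −17295.6156; K_2 = 59403.4 − 3340×(1.042 + 35.18) = −61578.08.
Balance: K_1 = K_2 + 15.51×ρ, so ρ = (K_1 − K_2)/15.51 = 44282.5/15.51 = 2860 kg/m³.

2860 kg/m³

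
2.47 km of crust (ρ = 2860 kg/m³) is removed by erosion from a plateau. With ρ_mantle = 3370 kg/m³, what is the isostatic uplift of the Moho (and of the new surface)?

2.1 km

Unloading: uplift u = e ρ_c/ρ_m = 2.47 km × 2860/3370 = 2.1 km.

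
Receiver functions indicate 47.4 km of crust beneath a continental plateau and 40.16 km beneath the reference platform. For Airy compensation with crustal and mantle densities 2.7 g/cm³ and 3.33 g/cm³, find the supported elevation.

1.37 km

Excess crust Δ = 47.4 km − 40.16 km = 7.24 km, split between elevation h and root r with h + r = Δ.
Airy balance ρ_c h = (ρ_m − ρ_c) r gives r = h ρ_c/(ρ_m − ρ_c), so h (1 + ρ_c/(ρ_m − ρ_c)) = Δ, i.e. h = Δ (ρ_m − ρ_c)/ρ_m.
h = 7.24 km × 0.63/3.33 = 1.37 km.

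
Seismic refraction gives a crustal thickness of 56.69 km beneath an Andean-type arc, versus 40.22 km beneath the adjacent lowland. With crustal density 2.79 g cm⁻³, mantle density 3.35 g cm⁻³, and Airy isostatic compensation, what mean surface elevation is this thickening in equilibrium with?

Excess crust Δ = 56.69 km − 40.22 km = 16.47 km, split between elevation h and root r with h + r = Δ.
Airy balance ρ_c h = (ρ_m − ρ_c) r gives r = h ρ_c/(ρ_m − ρ_c), so h (1 + ρ_c/(ρ_m − ρ_c)) = Δ, i.e. h = Δ (ρ_m − ρ_c)/ρ_m.
h = 16.47 km × 0.56/3.35 = 2.75 km.

2.75 km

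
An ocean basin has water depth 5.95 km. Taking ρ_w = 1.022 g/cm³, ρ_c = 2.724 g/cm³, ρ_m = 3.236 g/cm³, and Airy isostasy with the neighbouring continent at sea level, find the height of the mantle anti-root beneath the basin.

19.8 km

In Airy isostatic equilibrium: replacing crust with seawater at the top is compensated by replacing crust with mantle at the base: d (ρ_c − ρ_w) = a (ρ_m − ρ_c).
a = d (ρ_c − ρ_w)/(ρ_m − ρ_c) = 5.95 km × 1.702/0.512 = 19.8 km.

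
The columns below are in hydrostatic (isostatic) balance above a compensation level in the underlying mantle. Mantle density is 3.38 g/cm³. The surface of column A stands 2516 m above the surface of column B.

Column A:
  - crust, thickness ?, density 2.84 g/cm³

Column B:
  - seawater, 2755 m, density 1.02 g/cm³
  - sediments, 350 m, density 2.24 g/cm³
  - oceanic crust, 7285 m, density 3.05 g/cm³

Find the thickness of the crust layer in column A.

Take the compensation level at the base of the deeper column (depth z_c below the surface of column A) and equate Σ ρ_i t_i down to z_c; mantle fills any gap and the z_c terms cancel.
Column A: x×2.84 + (z_c − 0 − x)×3.38
Column B: 2516×0 + 2755×1.02 + 350×2.24 + 7285×3.05 + (z_c − 2516 − 10390)×3.38
The z_c×3.38 term appears on both sides and cancels. Collect the known terms of each column as K = Σ(ρt)_known − 3.38 × (depth of known layers): K_A = 0 − 3.38×0 = 0; K_B = 25813.35 − 3.38×(2516 + 10390) = −17808.93.
Balance: K_A − x×(3.38 − 2.84) = K_B, so x = (K_A − K_B)/(3.38 − 2.84) = 17808.9/0.54 = 33000 m.

33000 m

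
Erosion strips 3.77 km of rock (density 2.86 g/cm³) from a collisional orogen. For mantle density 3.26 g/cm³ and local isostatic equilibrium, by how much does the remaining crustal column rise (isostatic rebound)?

3.31 km

Unloading: uplift u = e ρ_c/ρ_m = 3.77 km × 2.86/3.26 = 3.31 km.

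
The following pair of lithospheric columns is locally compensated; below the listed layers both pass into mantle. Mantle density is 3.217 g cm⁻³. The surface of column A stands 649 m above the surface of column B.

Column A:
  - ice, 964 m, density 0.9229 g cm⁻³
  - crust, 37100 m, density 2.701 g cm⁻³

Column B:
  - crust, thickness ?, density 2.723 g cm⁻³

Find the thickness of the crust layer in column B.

39000 m

Take the compensation level at the base of the deeper column (depth z_c below the surface of column A) and equate Σ ρ_i t_i down to z_c; mantle fills any gap and the z_c terms cancel.
Column A: 964×0.9229 + 37100×2.701 + (z_c − 38064)×3.217
Column B: 649×0 + x×2.723 + (z_c − 649 − 0 − x)×3.217
The z_c×3.217 term appears on both sides and cancels. Collect the known terms of each column as K = Σ(ρt)_known − 3.217 × (depth of known layers): K_A = 101096.776 − 3.217×38064 = −21355.1124; K_B = 0 − 3.217×(649 + 0) = −2087.833.
Balance: K_A = K_B − x×(3.217 − 2.723), so x = (K_B − K_A)/(3.217 − 2.723) = 19267.3/0.494 = 39000 m.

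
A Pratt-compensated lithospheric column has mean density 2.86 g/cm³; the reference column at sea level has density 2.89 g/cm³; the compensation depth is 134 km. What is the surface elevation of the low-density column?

1.41 km

ρ_ref D = ρ (D + h) → h = D (ρ_ref − ρ)/ρ.
h = 134 km × (2.89 − 2.86)/2.86 = 1.41 km.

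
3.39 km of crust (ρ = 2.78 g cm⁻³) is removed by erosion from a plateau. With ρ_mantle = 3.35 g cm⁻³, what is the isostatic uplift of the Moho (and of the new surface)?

2.81 km

Unloading: uplift u = e ρ_c/ρ_m = 3.39 km × 2.78/3.35 = 2.81 km.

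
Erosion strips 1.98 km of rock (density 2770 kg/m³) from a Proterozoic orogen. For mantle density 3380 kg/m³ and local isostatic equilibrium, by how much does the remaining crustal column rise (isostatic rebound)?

Unloading: uplift u = e ρ_c/ρ_m = 1.98 km × 2770/3380 = 1.62 km.

1.62 km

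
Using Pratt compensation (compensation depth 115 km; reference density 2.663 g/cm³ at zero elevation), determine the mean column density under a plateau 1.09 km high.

Pratt balance: ρ_ref D = ρ (D + h).
ρ = ρ_ref D/(D + h) = 2.663 × 115 km/(115 km + 1.09 km) = 2.64 g/cm³.

2.64 g/cm³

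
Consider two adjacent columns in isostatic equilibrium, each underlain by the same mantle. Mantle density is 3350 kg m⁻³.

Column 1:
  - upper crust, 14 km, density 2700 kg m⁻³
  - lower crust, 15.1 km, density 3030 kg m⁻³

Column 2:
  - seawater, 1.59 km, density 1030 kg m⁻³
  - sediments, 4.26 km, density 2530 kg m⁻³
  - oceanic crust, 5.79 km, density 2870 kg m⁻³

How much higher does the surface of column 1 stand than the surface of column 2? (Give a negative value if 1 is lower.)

For any compensation level in the mantle, the mantle terms cancel and isostasy reduces to e = (Σt_1 − Σt_2) − (Σ(ρt)_1 − Σ(ρt)_2) / ρ_m.
Σt_1 = 29.1 km; Σt_2 = 11.64 km; Σ(ρt)_1 = 83553; Σ(ρt)_2 = 29032.8 (in km·kg m⁻³).
e = (29.1 − 11.64) − (83553 − 29032.8) / 3350 = 1.19 km.

1.19 km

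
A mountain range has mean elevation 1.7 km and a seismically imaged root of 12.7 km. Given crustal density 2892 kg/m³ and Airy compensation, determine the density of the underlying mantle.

3280 kg/m³

Airy balance: ρ_c h = (ρ_m − ρ_c) r → ρ_m = ρ_c (1 + h/r).
ρ_m = 2892 × (1 + 1.7 km/12.7 km) = 3280 kg/m³.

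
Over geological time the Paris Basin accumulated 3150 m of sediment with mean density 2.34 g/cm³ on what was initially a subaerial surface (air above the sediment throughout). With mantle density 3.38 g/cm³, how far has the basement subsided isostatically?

2180 m

Subaerial load: s = t ρ_sed / ρ_m = 3150 m × 2.34/3.38 = 2180 m.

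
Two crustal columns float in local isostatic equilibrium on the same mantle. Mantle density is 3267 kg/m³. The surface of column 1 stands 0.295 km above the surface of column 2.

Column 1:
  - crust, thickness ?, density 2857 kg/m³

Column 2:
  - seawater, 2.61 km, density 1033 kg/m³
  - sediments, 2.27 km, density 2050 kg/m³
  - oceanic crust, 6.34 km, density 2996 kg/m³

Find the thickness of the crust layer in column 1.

Take the compensation level at the base of the deeper column (depth z_c below the surface of column 1) and equate Σ ρ_i t_i down to z_c; mantle fills any gap and the z_c terms cancel.
Column 1: x×2857 + (z_c − 0 − x)×3267
Column 2: 0.295×0 + 2.61×1033 + 2.27×2050 + 6.34×2996 + (z_c − 0.295 − 11.22)×3267
The z_c×3267 term appears on both sides and cancels. Collect the known terms of each column as K = Σ(ρt)_known − 3267 × (depth of known layers): K_1 = 0 − 3267×0 = 0; K_2 = 26344.27 − 3267×(0.295 + 11.22) = −11275.235.
Balance: K_1 − x×(3267 − 2857) = K_2, so x = (K_1 − K_2)/(3267 − 2857) = 11275.2/410 = 27.5 km.

27.5 km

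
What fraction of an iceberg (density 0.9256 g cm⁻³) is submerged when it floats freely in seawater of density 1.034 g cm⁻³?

89.5%

Submerged fraction = ρ_obj/ρ_fluid = 0.9256/1.034 = 89.5%.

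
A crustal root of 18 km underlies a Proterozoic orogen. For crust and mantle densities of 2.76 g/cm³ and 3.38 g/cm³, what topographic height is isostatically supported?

Balancing pressure at the compensation depth: ρ_c h = (ρ_m − ρ_c) r.
h = r (ρ_m − ρ_c) / ρ_c = 18 km × (3.38 − 2.76) / 2.76 = 4.04 km.

4.04 km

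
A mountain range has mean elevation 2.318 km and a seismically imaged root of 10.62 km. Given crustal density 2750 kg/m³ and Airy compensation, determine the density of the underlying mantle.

Airy balance: ρ_c h = (ρ_m − ρ_c) r → ρ_m = ρ_c (1 + h/r).
ρ_m = 2750 × (1 + 2.318 km/10.62 km) = 3350 kg/m³.

3350 kg/m³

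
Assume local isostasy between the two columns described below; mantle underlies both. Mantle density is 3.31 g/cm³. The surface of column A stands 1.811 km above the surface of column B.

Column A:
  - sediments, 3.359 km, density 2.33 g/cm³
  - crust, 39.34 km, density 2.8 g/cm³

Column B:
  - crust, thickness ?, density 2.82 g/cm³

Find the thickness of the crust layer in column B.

35.4 km

Take the compensation level at the base of the deeper column (depth z_c below the surface of column A) and equate Σ ρ_i t_i down to z_c; mantle fills any gap and the z_c terms cancel.
Column A: 3.359×2.33 + 39.34×2.8 + (z_c − 42.699)×3.31
Column B: 1.811×0 + x×2.82 + (z_c − 1.811 − 0 − x)×3.31
The z_c×3.31 term appears on both sides and cancels. Collect the known terms of each column as K = Σ(ρt)_known − 3.31 × (depth of known layers): K_A = 117.97847 − 3.31×42.699 = −23.35522; K_B = 0 − 3.31×(1.811 + 0) = −5.99441.
Balance: K_A = K_B − x×(3.31 − 2.82), so x = (K_B − K_A)/(3.31 − 2.82) = 17.3608/0.49 = 35.4 km.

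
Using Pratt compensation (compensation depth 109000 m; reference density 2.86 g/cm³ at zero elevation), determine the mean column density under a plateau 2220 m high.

2.8 g/cm³

Pratt balance: ρ_ref D = ρ (D + h).
ρ = ρ_ref D/(D + h) = 2.86 × 109000 m/(109000 m + 2220 m) = 2.8 g/cm³.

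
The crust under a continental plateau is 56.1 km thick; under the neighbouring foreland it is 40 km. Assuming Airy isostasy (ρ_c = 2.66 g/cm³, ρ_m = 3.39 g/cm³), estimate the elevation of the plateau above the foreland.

Excess crust Δ = 56.1 km − 40 km = 16.1 km, split between elevation h and root r with h + r = Δ.
Airy balance ρ_c h = (ρ_m − ρ_c) r gives r = h ρ_c/(ρ_m − ρ_c), so h (1 + ρ_c/(ρ_m − ρ_c)) = Δ, i.e. h = Δ (ρ_m − ρ_c)/ρ_m.
h = 16.1 km × 0.73/3.39 = 3.47 km.

3.47 km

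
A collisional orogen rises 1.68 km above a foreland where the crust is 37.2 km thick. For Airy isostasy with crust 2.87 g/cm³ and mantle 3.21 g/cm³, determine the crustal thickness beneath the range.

Root depth r = h ρ_c / (ρ_m − ρ_c) = 1.68 km × 2.87 / 0.34 = 14.18 km.
Total thickness = T + h + r = 37.2 km + 1.68 km + 14.18 km = 53.1 km.

53.1 km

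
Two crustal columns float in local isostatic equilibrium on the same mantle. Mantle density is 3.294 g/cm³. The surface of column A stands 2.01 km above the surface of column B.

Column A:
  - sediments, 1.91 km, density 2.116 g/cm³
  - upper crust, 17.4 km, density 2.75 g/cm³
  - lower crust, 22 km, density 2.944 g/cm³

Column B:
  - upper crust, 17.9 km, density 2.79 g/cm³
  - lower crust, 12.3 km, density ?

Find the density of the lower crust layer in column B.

2.99 g/cm³

Take the compensation level at the base of the deeper column (depth z_c below the surface of column A) and equate Σ ρ_i t_i down to z_c; mantle fills any gap and the z_c terms cancel.
Column A: 1.91×2.116 + 17.4×2.75 + 22×2.944 + (z_c − 41.31)×3.294
Column B: 2.01×0 + 17.9×2.79 + 12.3×ρ + (z_c − 2.01 − 30.2)×3.294
The z_c×3.294 term appears on both sides and cancels. Collect the known terms of each column as K = Σ(ρt)_known − 3.294 × (depth of known layers): K_A = 116.65956 − 3.294×41.31 = −19.41558; K_B = 49.941 − 3.294×(2.01 + 30.2) = −56.15874.
Balance: K_A = K_B + 12.3×ρ, so ρ = (K_A − K_B)/12.3 = 36.7432/12.3 = 2.99 g/cm³.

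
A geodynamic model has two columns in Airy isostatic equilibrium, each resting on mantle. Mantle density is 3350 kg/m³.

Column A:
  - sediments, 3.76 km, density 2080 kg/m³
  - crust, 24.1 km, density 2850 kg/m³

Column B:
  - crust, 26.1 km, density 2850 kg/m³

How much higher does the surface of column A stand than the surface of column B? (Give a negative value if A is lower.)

1.13 km

For any compensation level in the mantle, the mantle terms cancel and isostasy reduces to e = (Σt_A − Σt_B) − (Σ(ρt)_A − Σ(ρt)_B) / ρ_m.
Σt_A = 27.86 km; Σt_B = 26.1 km; Σ(ρt)_A = 76505.8; Σ(ρt)_B = 74385 (in km·kg/m³).
e = (27.86 − 26.1) − (76505.8 − 74385) / 3350 = 1.13 km.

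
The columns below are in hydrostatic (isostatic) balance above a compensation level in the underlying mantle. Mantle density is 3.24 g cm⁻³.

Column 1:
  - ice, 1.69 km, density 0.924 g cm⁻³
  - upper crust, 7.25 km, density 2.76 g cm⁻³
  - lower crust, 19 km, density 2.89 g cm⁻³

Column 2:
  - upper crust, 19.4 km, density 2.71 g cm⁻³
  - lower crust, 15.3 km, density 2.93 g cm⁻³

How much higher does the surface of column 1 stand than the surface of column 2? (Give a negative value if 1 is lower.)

For any compensation level in the mantle, the mantle terms cancel and isostasy reduces to e = (Σt_1 − Σt_2) − (Σ(ρt)_1 − Σ(ρt)_2) / ρ_m.
Σt_1 = 27.94 km; Σt_2 = 34.7 km; Σ(ρt)_1 = 76.48156; Σ(ρt)_2 = 97.403 (in km·g cm⁻³).
e = (27.94 − 34.7) − (76.48156 − 97.403) / 3.24 = −0.303 km.

−0.303 km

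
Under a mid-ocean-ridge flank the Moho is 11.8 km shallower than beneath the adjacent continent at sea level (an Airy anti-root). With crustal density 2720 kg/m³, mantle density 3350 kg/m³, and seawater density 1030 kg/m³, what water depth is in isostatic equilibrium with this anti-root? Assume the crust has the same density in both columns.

4.4 km

Replacing a thickness d of crust by seawater at the top must be balanced by replacing crust with mantle at the base: d (ρ_c − ρ_w) = a (ρ_m − ρ_c).
d = a (ρ_m − ρ_c)/(ρ_c − ρ_w) = 11.8 km × 630/1690 = 4.4 km.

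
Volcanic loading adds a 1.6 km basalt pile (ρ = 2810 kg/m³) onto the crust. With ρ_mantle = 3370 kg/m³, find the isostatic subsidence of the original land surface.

Subaerial loading: s = t ρ_load / ρ_m.
s = 1.6 km × 2810/3370 = 1.33 km.

1.33 km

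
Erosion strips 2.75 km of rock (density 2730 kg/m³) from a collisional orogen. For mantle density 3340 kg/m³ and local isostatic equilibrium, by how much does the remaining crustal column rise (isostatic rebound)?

Unloading: uplift u = e ρ_c/ρ_m = 2.75 km × 2730/3340 = 2.25 km.

2.25 km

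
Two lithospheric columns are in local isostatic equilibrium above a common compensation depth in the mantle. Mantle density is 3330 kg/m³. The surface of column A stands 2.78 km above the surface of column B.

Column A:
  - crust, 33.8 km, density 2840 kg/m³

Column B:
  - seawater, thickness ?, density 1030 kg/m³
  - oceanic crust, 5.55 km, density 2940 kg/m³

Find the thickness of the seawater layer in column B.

Take the compensation level at the base of the deeper column (depth z_c below the surface of column A) and equate Σ ρ_i t_i down to z_c; mantle fills any gap and the z_c terms cancel.
Column A: 33.8×2840 + (z_c − 33.8)×3330
Column B: 2.78×0 + x×1030 + 5.55×2940 + (z_c − 2.78 − 5.55 − x)×3330
The z_c×3330 term appears on both sides and cancels. Collect the known terms of each column as K = Σ(ρt)_known − 3330 × (depth of known layers): K_A = 95992 − 3330×33.8 = −16562; K_B = 16317 − 3330×(2.78 + 5.55) = −11421.9.
Balance: K_A = K_B − x×(3330 − 1030), so x = (K_B − K_A)/(3330 − 1030) = 5140.1/2300 = 2.23 km.

2.23 km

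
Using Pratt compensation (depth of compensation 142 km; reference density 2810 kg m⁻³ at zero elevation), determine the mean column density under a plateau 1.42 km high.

Pratt balance: ρ_ref D = ρ (D + h).
ρ = ρ_ref D/(D + h) = 2810 × 142 km/(142 km + 1.42 km) = 2780 kg m⁻³.

2780 kg m⁻³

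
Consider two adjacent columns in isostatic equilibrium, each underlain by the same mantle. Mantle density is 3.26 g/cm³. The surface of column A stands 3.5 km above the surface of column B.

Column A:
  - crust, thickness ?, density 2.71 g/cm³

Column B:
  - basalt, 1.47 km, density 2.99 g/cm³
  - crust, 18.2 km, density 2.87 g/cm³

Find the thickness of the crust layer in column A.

34.4 km

Take the compensation level at the base of the deeper column (depth z_c below the surface of column A) and equate Σ ρ_i t_i down to z_c; mantle fills any gap and the z_c terms cancel.
Column A: x×2.71 + (z_c − 0 − x)×3.26
Column B: 3.5×0 + 1.47×2.99 + 18.2×2.87 + (z_c − 3.5 − 19.67)×3.26
The z_c×3.26 term appears on both sides and cancels. Collect the known terms of each column as K = Σ(ρt)_known − 3.26 × (depth of known layers): K_A = 0 − 3.26×0 = 0; K_B = 56.6293 − 3.26×(3.5 + 19.67) = −18.9049.
Balance: K_A − x×(3.26 − 2.71) = K_B, so x = (K_A − K_B)/(3.26 − 2.71) = 18.9049/0.55 = 34.4 km.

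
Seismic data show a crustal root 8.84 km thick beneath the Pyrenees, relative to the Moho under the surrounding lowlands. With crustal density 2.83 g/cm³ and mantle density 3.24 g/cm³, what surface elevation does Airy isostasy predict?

By Archimedes' principle applied to the lithosphere: ρ_c h = (ρ_m − ρ_c) r.
h = r (ρ_m − ρ_c) / ρ_c = 8.84 km × (3.24 − 2.83) / 2.83 = 1.28 km.

1.28 km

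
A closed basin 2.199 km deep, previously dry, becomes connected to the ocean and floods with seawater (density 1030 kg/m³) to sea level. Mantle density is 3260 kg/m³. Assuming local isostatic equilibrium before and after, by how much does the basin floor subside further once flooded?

After flooding the water column is d + s deep. Its weight must equal the weight of mantle displaced by the extra subsidence s: (d + s) ρ_w = s ρ_m.
s = d ρ_w / (ρ_m − ρ_w) = 2.199 km × 1030/(3260 − 1030) = 1.02 km.

1.02 km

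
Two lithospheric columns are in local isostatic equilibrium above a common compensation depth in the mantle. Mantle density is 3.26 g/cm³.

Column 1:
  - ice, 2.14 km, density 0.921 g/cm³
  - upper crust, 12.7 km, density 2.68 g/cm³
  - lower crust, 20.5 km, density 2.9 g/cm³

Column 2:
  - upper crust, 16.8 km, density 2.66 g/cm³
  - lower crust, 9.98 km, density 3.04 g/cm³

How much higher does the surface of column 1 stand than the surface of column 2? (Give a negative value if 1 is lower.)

For any compensation level in the mantle, the mantle terms cancel and isostasy reduces to e = (Σt_1 − Σt_2) − (Σ(ρt)_1 − Σ(ρt)_2) / ρ_m.
Σt_1 = 35.34 km; Σt_2 = 26.78 km; Σ(ρt)_1 = 95.45694; Σ(ρt)_2 = 75.0272 (in km·g/cm³).
e = (35.34 − 26.78) − (95.45694 − 75.0272) / 3.26 = 2.29 km.

2.29 km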